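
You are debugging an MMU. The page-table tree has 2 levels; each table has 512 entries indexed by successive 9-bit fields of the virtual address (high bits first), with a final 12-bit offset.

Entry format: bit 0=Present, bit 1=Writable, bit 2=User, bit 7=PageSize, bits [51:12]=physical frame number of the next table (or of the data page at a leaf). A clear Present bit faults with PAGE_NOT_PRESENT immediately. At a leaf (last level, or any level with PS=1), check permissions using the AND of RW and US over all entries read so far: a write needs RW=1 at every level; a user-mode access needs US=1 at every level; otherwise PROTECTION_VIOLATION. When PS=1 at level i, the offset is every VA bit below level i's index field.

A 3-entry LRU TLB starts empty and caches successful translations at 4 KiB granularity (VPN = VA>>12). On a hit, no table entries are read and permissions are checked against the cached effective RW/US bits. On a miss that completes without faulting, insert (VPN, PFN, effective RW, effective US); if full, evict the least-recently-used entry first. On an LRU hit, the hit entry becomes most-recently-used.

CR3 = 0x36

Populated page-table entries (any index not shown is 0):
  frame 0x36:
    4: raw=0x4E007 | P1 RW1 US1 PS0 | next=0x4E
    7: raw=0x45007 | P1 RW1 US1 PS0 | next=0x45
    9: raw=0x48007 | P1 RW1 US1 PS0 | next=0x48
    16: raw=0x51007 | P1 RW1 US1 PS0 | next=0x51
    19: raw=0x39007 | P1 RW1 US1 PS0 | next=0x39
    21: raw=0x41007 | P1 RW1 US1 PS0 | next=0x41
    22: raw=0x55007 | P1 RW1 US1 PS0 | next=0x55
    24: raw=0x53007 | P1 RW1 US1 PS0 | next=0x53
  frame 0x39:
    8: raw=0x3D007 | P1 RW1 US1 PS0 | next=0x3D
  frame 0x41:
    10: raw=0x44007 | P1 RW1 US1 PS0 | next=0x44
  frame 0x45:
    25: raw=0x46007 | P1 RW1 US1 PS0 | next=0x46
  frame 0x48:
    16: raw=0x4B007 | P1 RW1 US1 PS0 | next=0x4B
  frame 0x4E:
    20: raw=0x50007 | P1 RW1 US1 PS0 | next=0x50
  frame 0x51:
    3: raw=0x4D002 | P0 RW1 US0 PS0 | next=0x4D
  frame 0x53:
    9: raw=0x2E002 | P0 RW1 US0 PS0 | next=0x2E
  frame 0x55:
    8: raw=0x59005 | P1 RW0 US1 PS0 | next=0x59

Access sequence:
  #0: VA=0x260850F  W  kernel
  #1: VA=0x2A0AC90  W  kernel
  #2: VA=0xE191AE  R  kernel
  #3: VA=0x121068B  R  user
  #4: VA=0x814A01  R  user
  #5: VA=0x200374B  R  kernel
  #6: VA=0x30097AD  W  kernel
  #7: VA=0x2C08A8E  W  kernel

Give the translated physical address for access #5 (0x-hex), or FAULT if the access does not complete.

Walk each access:
#0 VA=0x260850F (w,kernel):
  lvl0: tbl 0x36, slot 19 ⇒ 0x39007 (P1/RW1/US1/PS0)
  lvl1: tbl 0x39, slot 8 ⇒ 0x3D007 (P1/RW1/US1/PS0)
  → PA=0x3D50F  (2 entries read)
#1 VA=0x2A0AC90 (w,kernel):
  lvl0: tbl 0x36, slot 21 ⇒ 0x41007 (P1/RW1/US1/PS0)
  lvl1: tbl 0x41, slot 10 ⇒ 0x44007 (P1/RW1/US1/PS0)
  → PA=0x44C90  (2 entries read)
#2 VA=0xE191AE (r,kernel):
  lvl0: tbl 0x36, slot 7 ⇒ 0x45007 (P1/RW1/US1/PS0)
  lvl1: tbl 0x45, slot 25 ⇒ 0x46007 (P1/RW1/US1/PS0)
  → PA=0x461AE  (2 entries read)
#3 VA=0x121068B (r,user):
  lvl0: tbl 0x36, slot 9 ⇒ 0x48007 (P1/RW1/US1/PS0)
  lvl1: tbl 0x48, slot 16 ⇒ 0x4B007 (P1/RW1/US1/PS0)
  → PA=0x4B68B  (2 entries read)
#4 VA=0x814A01 (r,user):
  lvl0: tbl 0x36, slot 4 ⇒ 0x4E007 (P1/RW1/US1/PS0)
  lvl1: tbl 0x4E, slot 20 ⇒ 0x50007 (P1/RW1/US1/PS0)
  → PA=0x50A01  (2 entries read)
#5 VA=0x200374B (r,kernel):
  lvl0: tbl 0x36, slot 16 ⇒ 0x51007 (P1/RW1/US1/PS0)
  lvl1: tbl 0x51, slot 3 ⇒ 0x4D002 (P0/RW1/US0/PS0)
  ⇒ fault: PAGE_NOT_PRESENT  — 2 lookups
#6 VA=0x30097AD (w,kernel):
  lvl0: tbl 0x36, slot 24 ⇒ 0x53007 (P1/RW1/US1/PS0)
  lvl1: tbl 0x53, slot 9 ⇒ 0x2E002 (P0/RW1/US0/PS0)
  ⇒ fault: PAGE_NOT_PRESENT  — 2 lookups
#7 VA=0x2C08A8E (w,kernel):
  lvl0: tbl 0x36, slot 22 ⇒ 0x55007 (P1/RW1/US1/PS0)
  lvl1: tbl 0x55, slot 8 ⇒ 0x59005 (P1/RW0/US1/PS0)
  ⇒ fault: PROTECTION_VIOLATION  — 2 lookups

Access #5 PA: FAULT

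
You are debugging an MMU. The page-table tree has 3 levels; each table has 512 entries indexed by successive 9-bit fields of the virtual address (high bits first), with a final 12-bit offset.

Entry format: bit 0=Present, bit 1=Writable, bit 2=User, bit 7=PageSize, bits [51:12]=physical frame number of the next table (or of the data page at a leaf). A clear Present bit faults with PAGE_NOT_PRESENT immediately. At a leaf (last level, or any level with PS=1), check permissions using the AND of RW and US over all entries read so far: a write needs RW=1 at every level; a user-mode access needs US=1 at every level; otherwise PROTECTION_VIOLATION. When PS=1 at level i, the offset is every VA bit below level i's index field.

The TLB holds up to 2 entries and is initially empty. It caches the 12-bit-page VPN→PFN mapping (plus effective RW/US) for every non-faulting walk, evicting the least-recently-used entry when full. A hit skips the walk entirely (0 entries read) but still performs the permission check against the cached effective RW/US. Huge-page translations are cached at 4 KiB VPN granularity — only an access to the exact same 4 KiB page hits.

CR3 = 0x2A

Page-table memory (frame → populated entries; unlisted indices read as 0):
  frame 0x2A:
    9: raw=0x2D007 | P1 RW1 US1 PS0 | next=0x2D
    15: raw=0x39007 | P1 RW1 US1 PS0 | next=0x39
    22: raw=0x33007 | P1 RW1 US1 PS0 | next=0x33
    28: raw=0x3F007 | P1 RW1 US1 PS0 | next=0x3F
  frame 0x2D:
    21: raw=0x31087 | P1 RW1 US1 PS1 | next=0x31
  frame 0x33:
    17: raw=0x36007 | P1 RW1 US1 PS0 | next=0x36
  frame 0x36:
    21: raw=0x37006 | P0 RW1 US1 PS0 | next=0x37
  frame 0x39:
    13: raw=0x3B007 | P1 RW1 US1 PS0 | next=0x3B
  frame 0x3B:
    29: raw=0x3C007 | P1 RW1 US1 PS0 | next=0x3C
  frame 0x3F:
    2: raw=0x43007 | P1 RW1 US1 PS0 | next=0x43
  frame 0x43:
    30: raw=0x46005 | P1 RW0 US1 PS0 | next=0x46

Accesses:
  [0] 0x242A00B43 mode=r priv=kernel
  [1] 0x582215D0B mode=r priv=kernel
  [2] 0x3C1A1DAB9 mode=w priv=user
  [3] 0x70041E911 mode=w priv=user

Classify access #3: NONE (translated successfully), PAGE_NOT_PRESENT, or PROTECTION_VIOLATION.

Per-access translation:
#0 VA=0x242A00B43 (r,kernel):
  [0] read 0x2A idx=9: raw=0x2D007 flags P=1 W=1 U=1 S=0
  [1] read 0x2D idx=21: raw=0x31087 flags P=1 W=1 U=1 S=1
  ✓ 0x31B43 (huge @L1)  — 2 lookups
#1 VA=0x582215D0B (r,kernel):
  [0] read 0x2A idx=22: raw=0x33007 flags P=1 W=1 U=1 S=0
  [1] read 0x33 idx=17: raw=0x36007 flags P=1 W=1 U=1 S=0
  [2] read 0x36 idx=21: raw=0x37006 flags P=0 W=1 U=1 S=0
  ⇒ fault: PAGE_NOT_PRESENT  — 3 lookups
#2 VA=0x3C1A1DAB9 (w,user):
  [0] read 0x2A idx=15: raw=0x39007 flags P=1 W=1 U=1 S=0
  [1] read 0x39 idx=13: raw=0x3B007 flags P=1 W=1 U=1 S=0
  [2] read 0x3B idx=29: raw=0x3C007 flags P=1 W=1 U=1 S=0
  ✓ 0x3CAB9  — 3 lookups
#3 VA=0x70041E911 (w,user):
  [0] read 0x2A idx=28: raw=0x3F007 flags P=1 W=1 U=1 S=0
  [1] read 0x3F idx=2: raw=0x43007 flags P=1 W=1 U=1 S=0
  [2] read 0x43 idx=30: raw=0x46005 flags P=1 W=0 U=1 S=0
  ⇒ fault: PROTECTION_VIOLATION  — 3 lookups

Access #3 fault: PROTECTION_VIOLATION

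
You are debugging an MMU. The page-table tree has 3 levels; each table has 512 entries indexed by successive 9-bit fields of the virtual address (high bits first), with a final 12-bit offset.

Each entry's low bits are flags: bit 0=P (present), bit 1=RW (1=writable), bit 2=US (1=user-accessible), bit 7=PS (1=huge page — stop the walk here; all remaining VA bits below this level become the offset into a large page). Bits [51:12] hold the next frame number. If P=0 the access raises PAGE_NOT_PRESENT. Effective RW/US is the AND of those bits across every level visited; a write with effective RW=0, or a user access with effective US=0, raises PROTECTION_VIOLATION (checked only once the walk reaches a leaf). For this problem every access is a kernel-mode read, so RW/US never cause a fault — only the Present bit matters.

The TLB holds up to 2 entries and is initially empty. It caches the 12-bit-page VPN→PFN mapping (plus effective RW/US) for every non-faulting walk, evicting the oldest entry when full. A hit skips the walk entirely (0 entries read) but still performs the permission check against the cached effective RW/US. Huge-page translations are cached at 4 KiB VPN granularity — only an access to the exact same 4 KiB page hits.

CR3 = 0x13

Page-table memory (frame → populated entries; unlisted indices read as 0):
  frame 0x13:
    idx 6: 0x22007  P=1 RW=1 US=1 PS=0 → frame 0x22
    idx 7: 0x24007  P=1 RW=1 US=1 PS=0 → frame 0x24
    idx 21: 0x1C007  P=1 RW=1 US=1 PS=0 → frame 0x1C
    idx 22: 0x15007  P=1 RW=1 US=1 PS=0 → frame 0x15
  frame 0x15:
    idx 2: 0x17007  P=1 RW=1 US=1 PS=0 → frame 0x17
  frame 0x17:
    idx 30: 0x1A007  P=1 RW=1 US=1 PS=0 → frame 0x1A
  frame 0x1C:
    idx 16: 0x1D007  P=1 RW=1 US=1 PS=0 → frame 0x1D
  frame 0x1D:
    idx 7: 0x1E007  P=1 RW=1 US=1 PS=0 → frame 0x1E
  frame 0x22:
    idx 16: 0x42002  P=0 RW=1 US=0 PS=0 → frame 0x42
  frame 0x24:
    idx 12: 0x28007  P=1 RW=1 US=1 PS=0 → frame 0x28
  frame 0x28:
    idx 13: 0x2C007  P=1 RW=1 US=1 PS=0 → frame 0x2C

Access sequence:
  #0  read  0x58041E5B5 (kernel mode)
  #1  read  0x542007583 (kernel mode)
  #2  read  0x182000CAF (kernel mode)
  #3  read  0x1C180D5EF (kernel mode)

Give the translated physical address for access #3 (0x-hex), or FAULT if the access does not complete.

Per-access translation:
#0 VA=0x58041E5B5 (r,kernel):
  L0: frame=0x13 idx=22 entry=0x15007 [P=1 RW=1 US=1 PS=0]
  L1: frame=0x15 idx=2 entry=0x17007 [P=1 RW=1 US=1 PS=0]
  L2: frame=0x17 idx=30 entry=0x1A007 [P=1 RW=1 US=1 PS=0]
  ⇒ phys 0x1A5B5  [3 reads]
#1 VA=0x542007583 (r,kernel):
  L0: frame=0x13 idx=21 entry=0x1C007 [P=1 RW=1 US=1 PS=0]
  L1: frame=0x1C idx=16 entry=0x1D007 [P=1 RW=1 US=1 PS=0]
  L2: frame=0x1D idx=7 entry=0x1E007 [P=1 RW=1 US=1 PS=0]
  ⇒ phys 0x1E583  [3 reads]
#2 VA=0x182000CAF (r,kernel):
  L0: frame=0x13 idx=6 entry=0x22007 [P=1 RW=1 US=1 PS=0]
  L1: frame=0x22 idx=16 entry=0x42002 [P=0 RW=1 US=0 PS=0]
  ⇒ fault: PAGE_NOT_PRESENT  — 2 lookups
#3 VA=0x1C180D5EF (r,kernel):
  L0: frame=0x13 idx=7 entry=0x24007 [P=1 RW=1 US=1 PS=0]
  L1: frame=0x24 idx=12 entry=0x28007 [P=1 RW=1 US=1 PS=0]
  L2: frame=0x28 idx=13 entry=0x2C007 [P=1 RW=1 US=1 PS=0]
  ⇒ phys 0x2C5EF  [3 reads]

Access #3 PA: 0x2C5EF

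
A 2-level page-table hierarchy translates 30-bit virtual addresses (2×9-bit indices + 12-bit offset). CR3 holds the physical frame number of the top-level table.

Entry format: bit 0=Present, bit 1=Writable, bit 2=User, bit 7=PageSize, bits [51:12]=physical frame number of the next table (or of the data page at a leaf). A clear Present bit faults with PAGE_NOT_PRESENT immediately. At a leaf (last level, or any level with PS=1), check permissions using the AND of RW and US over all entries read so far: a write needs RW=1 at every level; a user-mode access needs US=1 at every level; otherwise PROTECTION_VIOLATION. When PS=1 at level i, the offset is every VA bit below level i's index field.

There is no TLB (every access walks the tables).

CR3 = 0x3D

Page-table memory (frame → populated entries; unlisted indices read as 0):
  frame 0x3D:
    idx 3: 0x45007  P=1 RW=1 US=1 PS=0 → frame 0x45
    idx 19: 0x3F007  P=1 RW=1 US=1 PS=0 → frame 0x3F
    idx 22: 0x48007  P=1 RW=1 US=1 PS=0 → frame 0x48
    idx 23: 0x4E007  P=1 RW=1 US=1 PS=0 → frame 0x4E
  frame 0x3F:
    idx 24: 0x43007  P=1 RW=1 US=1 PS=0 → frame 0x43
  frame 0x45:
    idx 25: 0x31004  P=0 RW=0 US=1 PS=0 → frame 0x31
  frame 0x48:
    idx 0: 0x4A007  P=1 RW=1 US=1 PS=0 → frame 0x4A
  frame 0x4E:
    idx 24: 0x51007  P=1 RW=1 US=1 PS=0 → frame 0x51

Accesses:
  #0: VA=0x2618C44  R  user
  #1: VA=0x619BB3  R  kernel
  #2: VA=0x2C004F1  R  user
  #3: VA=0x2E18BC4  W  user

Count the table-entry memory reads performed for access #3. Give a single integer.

Trace:
#0 VA=0x2618C44 (r,user):
  L0: frame=0x3D idx=19 entry=0x3F007 [P=1 RW=1 US=1 PS=0]
  L1: frame=0x3F idx=24 entry=0x43007 [P=1 RW=1 US=1 PS=0]
  ⇒ phys 0x43C44  [2 reads]
#1 VA=0x619BB3 (r,kernel):
  L0: frame=0x3D idx=3 entry=0x45007 [P=1 RW=1 US=1 PS=0]
  L1: frame=0x45 idx=25 entry=0x31004 [P=0 RW=0 US=1 PS=0]
  ✗ PAGE_NOT_PRESENT  [2 reads]
#2 VA=0x2C004F1 (r,user):
  L0: frame=0x3D idx=22 entry=0x48007 [P=1 RW=1 US=1 PS=0]
  L1: frame=0x48 idx=0 entry=0x4A007 [P=1 RW=1 US=1 PS=0]
  ⇒ phys 0x4A4F1  [2 reads]
#3 VA=0x2E18BC4 (w,user):
  L0: frame=0x3D idx=23 entry=0x4E007 [P=1 RW=1 US=1 PS=0]
  L1: frame=0x4E idx=24 entry=0x51007 [P=1 RW=1 US=1 PS=0]
  ⇒ phys 0x51BC4  [2 reads]

Entries read for #3: 2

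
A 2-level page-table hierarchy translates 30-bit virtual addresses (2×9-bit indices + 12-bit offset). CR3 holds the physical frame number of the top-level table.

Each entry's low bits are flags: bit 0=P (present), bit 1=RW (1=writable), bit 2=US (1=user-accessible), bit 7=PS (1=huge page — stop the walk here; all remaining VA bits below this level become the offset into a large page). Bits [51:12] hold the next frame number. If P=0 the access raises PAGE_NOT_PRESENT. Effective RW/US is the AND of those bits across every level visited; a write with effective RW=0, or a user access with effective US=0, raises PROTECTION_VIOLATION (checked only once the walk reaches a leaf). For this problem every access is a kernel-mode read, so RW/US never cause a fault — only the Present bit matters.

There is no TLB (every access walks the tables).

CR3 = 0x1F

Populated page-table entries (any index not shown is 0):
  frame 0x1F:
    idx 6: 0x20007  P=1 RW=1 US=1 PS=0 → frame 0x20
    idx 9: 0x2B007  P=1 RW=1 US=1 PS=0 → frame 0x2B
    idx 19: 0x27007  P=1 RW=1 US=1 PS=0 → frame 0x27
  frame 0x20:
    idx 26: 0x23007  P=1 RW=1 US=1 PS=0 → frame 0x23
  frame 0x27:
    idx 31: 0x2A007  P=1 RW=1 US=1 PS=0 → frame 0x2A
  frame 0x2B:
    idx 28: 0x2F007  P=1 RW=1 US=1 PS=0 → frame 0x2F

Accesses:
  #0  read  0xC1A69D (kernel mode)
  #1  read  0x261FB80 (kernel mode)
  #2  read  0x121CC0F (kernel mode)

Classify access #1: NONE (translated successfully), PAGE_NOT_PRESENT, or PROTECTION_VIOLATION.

Per-access translation:
#0 VA=0xC1A69D (r,kernel):
  L0: frame=0x1F idx=6 entry=0x20007 [P=1 RW=1 US=1 PS=0]
  L1: frame=0x20 idx=26 entry=0x23007 [P=1 RW=1 US=1 PS=0]
  ⇒ phys 0x2369D  [2 reads]
#1 VA=0x261FB80 (r,kernel):
  L0: frame=0x1F idx=19 entry=0x27007 [P=1 RW=1 US=1 PS=0]
  L1: frame=0x27 idx=31 entry=0x2A007 [P=1 RW=1 US=1 PS=0]
  ⇒ phys 0x2AB80  [2 reads]
#2 VA=0x121CC0F (r,kernel):
  L0: frame=0x1F idx=9 entry=0x2B007 [P=1 RW=1 US=1 PS=0]
  L1: frame=0x2B idx=28 entry=0x2F007 [P=1 RW=1 US=1 PS=0]
  ⇒ phys 0x2FC0F  [2 reads]

Access #1 fault: NONE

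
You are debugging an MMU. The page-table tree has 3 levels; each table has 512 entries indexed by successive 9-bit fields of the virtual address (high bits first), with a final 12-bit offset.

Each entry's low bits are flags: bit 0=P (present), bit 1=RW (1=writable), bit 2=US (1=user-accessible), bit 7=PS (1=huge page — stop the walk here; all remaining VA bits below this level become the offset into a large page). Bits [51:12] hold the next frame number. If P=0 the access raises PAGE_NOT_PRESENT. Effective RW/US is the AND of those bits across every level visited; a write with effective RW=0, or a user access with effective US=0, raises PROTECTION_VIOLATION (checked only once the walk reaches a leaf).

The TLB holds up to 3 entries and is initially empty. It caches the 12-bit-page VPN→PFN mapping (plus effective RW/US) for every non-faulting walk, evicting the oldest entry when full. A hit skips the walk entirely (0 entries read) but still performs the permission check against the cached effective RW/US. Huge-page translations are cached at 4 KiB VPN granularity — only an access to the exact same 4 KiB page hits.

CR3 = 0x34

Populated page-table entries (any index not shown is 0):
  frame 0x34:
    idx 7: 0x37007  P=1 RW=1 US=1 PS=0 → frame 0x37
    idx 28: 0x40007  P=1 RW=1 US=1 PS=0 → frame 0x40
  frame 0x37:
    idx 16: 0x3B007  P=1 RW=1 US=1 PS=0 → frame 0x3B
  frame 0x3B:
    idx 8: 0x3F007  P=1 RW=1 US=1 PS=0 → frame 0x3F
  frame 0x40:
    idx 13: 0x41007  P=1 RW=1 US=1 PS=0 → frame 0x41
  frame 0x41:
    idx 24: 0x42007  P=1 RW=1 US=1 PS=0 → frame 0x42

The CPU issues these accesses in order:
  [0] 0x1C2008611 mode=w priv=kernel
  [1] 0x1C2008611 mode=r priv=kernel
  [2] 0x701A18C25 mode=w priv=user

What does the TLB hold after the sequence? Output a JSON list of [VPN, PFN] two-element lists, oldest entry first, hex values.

Per-access translation:
#0 VA=0x1C2008611 (w,kernel):
  lvl0: tbl 0x34, slot 7 ⇒ 0x37007 (P1/RW1/US1/PS0)
  lvl1: tbl 0x37, slot 16 ⇒ 0x3B007 (P1/RW1/US1/PS0)
  lvl2: tbl 0x3B, slot 8 ⇒ 0x3F007 (P1/RW1/US1/PS0)
  ✓ 0x3F611  — 3 lookups
#1 VA=0x1C2008611 (r,kernel):
  TLB hit vpn=0x1C2008 → PA=0x3F611
#2 VA=0x701A18C25 (w,user):
  lvl0: tbl 0x34, slot 28 ⇒ 0x40007 (P1/RW1/US1/PS0)
  lvl1: tbl 0x40, slot 13 ⇒ 0x41007 (P1/RW1/US1/PS0)
  lvl2: tbl 0x41, slot 24 ⇒ 0x42007 (P1/RW1/US1/PS0)
  ✓ 0x42C25  — 3 lookups

TLB: [["0x1C2008", "0x3F"], ["0x701A18", "0x42"]]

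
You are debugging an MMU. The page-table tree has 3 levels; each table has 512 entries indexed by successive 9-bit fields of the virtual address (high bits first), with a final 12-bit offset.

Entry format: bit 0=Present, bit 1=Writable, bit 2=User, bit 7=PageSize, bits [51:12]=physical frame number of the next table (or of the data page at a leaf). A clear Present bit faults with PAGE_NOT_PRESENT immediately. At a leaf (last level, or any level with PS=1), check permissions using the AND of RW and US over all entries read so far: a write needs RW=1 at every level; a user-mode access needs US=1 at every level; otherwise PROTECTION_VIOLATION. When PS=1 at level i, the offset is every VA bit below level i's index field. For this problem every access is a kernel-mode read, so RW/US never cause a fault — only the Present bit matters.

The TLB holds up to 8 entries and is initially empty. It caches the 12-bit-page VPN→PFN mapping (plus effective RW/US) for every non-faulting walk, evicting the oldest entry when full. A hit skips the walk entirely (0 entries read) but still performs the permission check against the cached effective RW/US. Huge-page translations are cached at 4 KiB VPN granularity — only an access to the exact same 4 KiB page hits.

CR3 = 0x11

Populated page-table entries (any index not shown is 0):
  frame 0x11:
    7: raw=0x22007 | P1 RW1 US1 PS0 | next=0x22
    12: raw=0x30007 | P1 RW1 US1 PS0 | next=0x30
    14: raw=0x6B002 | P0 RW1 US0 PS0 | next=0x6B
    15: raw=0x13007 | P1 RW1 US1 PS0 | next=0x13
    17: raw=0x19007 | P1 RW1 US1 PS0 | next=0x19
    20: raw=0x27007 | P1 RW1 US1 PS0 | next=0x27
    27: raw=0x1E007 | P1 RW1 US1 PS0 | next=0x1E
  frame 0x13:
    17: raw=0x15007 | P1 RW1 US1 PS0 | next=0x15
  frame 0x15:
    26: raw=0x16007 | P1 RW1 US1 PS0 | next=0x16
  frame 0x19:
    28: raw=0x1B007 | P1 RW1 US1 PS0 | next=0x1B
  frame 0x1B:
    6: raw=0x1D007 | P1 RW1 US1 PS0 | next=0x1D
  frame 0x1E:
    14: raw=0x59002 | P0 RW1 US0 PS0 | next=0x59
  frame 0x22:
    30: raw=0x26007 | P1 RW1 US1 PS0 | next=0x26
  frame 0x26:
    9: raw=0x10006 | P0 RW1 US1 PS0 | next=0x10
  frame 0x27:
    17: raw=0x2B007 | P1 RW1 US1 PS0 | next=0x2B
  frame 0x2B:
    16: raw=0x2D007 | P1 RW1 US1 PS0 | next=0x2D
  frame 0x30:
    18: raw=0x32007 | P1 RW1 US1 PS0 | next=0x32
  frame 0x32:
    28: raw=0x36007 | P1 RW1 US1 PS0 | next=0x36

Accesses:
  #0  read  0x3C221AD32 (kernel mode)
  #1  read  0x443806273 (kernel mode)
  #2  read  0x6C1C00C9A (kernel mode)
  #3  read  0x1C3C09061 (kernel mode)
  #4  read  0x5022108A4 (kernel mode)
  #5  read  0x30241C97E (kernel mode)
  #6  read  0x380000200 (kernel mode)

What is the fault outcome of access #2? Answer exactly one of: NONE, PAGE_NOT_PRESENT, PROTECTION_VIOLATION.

Per-access translation:
#0 VA=0x3C221AD32 (r,kernel):
  L0 @0x11[15] → 0x13007  P=1,RW=1,US=1,PS=0
  L1 @0x13[17] → 0x15007  P=1,RW=1,US=1,PS=0
  L2 @0x15[26] → 0x16007  P=1,RW=1,US=1,PS=0
  ✓ 0x16D32  — 3 lookups
#1 VA=0x443806273 (r,kernel):
  L0 @0x11[17] → 0x19007  P=1,RW=1,US=1,PS=0
  L1 @0x19[28] → 0x1B007  P=1,RW=1,US=1,PS=0
  L2 @0x1B[6] → 0x1D007  P=1,RW=1,US=1,PS=0
  ✓ 0x1D273  — 3 lookups
#2 VA=0x6C1C00C9A (r,kernel):
  L0 @0x11[27] → 0x1E007  P=1,RW=1,US=1,PS=0
  L1 @0x1E[14] → 0x59002  P=0,RW=1,US=0,PS=0
  → PAGE_NOT_PRESENT  (2 entries read)
#3 VA=0x1C3C09061 (r,kernel):
  L0 @0x11[7] → 0x22007  P=1,RW=1,US=1,PS=0
  L1 @0x22[30] → 0x26007  P=1,RW=1,US=1,PS=0
  L2 @0x26[9] → 0x10006  P=0,RW=1,US=1,PS=0
  → PAGE_NOT_PRESENT  (3 entries read)
#4 VA=0x5022108A4 (r,kernel):
  L0 @0x11[20] → 0x27007  P=1,RW=1,US=1,PS=0
  L1 @0x27[17] → 0x2B007  P=1,RW=1,US=1,PS=0
  L2 @0x2B[16] → 0x2D007  P=1,RW=1,US=1,PS=0
  ✓ 0x2D8A4  — 3 lookups
#5 VA=0x30241C97E (r,kernel):
  L0 @0x11[12] → 0x30007  P=1,RW=1,US=1,PS=0
  L1 @0x30[18] → 0x32007  P=1,RW=1,US=1,PS=0
  L2 @0x32[28] → 0x36007  P=1,RW=1,US=1,PS=0
  ✓ 0x3697E  — 3 lookups
#6 VA=0x380000200 (r,kernel):
  L0 @0x11[14] → 0x6B002  P=0,RW=1,US=0,PS=0
  → PAGE_NOT_PRESENT  (1 entries read)

Access #2 fault: PAGE_NOT_PRESENT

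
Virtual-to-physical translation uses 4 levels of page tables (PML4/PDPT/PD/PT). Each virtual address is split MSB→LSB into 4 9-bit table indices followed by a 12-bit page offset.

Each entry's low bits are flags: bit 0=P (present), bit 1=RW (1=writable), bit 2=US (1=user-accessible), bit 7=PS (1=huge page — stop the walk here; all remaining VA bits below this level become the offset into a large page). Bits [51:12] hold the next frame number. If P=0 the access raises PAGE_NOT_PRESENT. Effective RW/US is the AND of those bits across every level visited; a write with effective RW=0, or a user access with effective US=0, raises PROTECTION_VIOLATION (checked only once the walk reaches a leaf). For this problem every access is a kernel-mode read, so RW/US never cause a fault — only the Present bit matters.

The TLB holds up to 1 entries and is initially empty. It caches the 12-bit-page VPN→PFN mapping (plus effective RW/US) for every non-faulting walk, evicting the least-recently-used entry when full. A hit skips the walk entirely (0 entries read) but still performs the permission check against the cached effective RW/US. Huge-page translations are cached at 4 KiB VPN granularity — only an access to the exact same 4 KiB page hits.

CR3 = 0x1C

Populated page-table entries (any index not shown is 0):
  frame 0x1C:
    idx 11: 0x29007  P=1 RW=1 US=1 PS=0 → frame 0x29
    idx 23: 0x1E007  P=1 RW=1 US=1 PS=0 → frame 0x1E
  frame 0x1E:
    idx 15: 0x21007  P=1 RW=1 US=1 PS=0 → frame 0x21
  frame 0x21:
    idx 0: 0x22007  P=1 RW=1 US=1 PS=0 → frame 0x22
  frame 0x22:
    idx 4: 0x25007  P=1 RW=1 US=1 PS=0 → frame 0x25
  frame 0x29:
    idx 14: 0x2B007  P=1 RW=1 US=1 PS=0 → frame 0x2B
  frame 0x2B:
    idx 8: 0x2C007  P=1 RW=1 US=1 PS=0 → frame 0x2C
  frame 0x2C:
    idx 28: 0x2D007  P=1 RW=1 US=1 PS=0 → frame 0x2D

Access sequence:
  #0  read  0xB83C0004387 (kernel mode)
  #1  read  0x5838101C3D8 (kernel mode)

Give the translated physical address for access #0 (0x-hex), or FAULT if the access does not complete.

Trace:
#0 VA=0xB83C0004387 (r,kernel):
  L0: frame=0x1C idx=23 entry=0x1E007 [P=1 RW=1 US=1 PS=0]
  L1: frame=0x1E idx=15 entry=0x21007 [P=1 RW=1 US=1 PS=0]
  L2: frame=0x21 idx=0 entry=0x22007 [P=1 RW=1 US=1 PS=0]
  L3: frame=0x22 idx=4 entry=0x25007 [P=1 RW=1 US=1 PS=0]
  ✓ 0x25387  — 4 lookups
#1 VA=0x5838101C3D8 (r,kernel):
  L0: frame=0x1C idx=11 entry=0x29007 [P=1 RW=1 US=1 PS=0]
  L1: frame=0x29 idx=14 entry=0x2B007 [P=1 RW=1 US=1 PS=0]
  L2: frame=0x2B idx=8 entry=0x2C007 [P=1 RW=1 US=1 PS=0]
  L3: frame=0x2C idx=28 entry=0x2D007 [P=1 RW=1 US=1 PS=0]
  ✓ 0x2D3D8  — 4 lookups

Access #0 PA: 0x25387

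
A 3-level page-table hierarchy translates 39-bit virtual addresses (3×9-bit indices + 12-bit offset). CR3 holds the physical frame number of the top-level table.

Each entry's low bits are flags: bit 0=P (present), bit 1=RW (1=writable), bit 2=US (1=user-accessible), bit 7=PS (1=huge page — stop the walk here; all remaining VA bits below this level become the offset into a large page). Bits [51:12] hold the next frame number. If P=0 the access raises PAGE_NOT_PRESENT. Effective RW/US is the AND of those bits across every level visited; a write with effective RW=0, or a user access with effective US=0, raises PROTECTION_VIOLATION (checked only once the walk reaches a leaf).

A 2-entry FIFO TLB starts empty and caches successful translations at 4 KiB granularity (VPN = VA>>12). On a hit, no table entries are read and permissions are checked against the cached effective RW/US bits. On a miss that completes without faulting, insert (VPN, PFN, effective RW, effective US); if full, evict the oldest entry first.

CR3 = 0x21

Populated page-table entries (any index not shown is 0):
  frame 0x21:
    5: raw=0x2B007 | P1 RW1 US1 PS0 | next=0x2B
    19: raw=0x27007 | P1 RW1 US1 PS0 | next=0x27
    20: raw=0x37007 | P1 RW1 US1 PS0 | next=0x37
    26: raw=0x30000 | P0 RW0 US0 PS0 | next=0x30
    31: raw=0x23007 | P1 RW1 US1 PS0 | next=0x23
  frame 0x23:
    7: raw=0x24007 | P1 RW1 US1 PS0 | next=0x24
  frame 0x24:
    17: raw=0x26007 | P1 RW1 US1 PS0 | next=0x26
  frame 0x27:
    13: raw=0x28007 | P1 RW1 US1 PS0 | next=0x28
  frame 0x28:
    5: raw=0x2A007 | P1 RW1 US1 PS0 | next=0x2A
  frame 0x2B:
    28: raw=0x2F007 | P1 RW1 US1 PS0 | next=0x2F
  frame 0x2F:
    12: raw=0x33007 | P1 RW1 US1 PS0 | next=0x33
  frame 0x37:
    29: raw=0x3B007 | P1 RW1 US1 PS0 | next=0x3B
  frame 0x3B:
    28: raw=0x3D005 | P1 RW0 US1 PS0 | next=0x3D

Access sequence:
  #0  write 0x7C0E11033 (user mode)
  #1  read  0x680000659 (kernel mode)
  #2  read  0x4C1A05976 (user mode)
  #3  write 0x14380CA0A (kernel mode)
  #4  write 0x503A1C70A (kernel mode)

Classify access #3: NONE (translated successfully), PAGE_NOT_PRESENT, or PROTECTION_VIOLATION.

Trace:
#0 VA=0x7C0E11033 (w,user):
  L0 @0x21[31] → 0x23007  P=1,RW=1,US=1,PS=0
  L1 @0x23[7] → 0x24007  P=1,RW=1,US=1,PS=0
  L2 @0x24[17] → 0x26007  P=1,RW=1,US=1,PS=0
  ✓ 0x26033  — 3 lookups
#1 VA=0x680000659 (r,kernel):
  L0 @0x21[26] → 0x30000  P=0,RW=0,US=0,PS=0
  ✗ PAGE_NOT_PRESENT  [1 reads]
#2 VA=0x4C1A05976 (r,user):
  L0 @0x21[19] → 0x27007  P=1,RW=1,US=1,PS=0
  L1 @0x27[13] → 0x28007  P=1,RW=1,US=1,PS=0
  L2 @0x28[5] → 0x2A007  P=1,RW=1,US=1,PS=0
  ✓ 0x2A976  — 3 lookups
#3 VA=0x14380CA0A (w,kernel):
  L0 @0x21[5] → 0x2B007  P=1,RW=1,US=1,PS=0
  L1 @0x2B[28] → 0x2F007  P=1,RW=1,US=1,PS=0
  L2 @0x2F[12] → 0x33007  P=1,RW=1,US=1,PS=0
  ✓ 0x33A0A  — 3 lookups
#4 VA=0x503A1C70A (w,kernel):
  L0 @0x21[20] → 0x37007  P=1,RW=1,US=1,PS=0
  L1 @0x37[29] → 0x3B007  P=1,RW=1,US=1,PS=0
  L2 @0x3B[28] → 0x3D005  P=1,RW=0,US=1,PS=0
  ✗ PROTECTION_VIOLATION  [3 reads]

Access #3 fault: NONE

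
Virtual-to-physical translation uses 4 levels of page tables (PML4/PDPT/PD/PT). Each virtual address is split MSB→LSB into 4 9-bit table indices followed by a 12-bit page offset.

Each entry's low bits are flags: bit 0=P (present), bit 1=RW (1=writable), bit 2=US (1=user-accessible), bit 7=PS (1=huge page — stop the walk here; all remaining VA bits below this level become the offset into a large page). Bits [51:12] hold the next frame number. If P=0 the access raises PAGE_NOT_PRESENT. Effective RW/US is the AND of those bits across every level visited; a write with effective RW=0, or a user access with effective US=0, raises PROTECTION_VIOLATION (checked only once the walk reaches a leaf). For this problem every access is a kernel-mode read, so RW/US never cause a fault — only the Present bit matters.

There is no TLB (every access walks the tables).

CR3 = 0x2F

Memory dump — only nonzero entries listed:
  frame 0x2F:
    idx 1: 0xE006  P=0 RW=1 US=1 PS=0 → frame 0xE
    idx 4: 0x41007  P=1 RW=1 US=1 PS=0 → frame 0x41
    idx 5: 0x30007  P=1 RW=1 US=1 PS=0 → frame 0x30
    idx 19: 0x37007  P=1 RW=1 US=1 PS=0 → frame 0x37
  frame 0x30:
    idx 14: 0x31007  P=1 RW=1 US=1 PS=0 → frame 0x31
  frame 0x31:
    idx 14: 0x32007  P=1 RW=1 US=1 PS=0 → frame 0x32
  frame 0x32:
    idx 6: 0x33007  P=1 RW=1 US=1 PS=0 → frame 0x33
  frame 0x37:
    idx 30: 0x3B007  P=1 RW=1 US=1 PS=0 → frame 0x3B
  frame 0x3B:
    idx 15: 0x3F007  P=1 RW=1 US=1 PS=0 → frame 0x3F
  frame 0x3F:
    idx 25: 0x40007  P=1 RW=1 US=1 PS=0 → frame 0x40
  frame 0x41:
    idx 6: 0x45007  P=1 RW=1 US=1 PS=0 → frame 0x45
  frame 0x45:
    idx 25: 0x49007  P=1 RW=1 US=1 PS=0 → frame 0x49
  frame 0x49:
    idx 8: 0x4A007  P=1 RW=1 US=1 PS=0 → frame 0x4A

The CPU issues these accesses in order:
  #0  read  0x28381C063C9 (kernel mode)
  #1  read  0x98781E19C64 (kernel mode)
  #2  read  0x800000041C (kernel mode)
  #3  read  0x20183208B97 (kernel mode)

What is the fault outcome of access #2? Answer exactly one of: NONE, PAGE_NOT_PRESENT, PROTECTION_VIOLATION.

Walk each access:
#0 VA=0x28381C063C9 (r,kernel):
  L0 @0x2F[5] → 0x30007  P=1,RW=1,US=1,PS=0
  L1 @0x30[14] → 0x31007  P=1,RW=1,US=1,PS=0
  L2 @0x31[14] → 0x32007  P=1,RW=1,US=1,PS=0
  L3 @0x32[6] → 0x33007  P=1,RW=1,US=1,PS=0
  → PA=0x333C9  (4 entries read)
#1 VA=0x98781E19C64 (r,kernel):
  L0 @0x2F[19] → 0x37007  P=1,RW=1,US=1,PS=0
  L1 @0x37[30] → 0x3B007  P=1,RW=1,US=1,PS=0
  L2 @0x3B[15] → 0x3F007  P=1,RW=1,US=1,PS=0
  L3 @0x3F[25] → 0x40007  P=1,RW=1,US=1,PS=0
  → PA=0x40C64  (4 entries read)
#2 VA=0x800000041C (r,kernel):
  L0 @0x2F[1] → 0xE006  P=0,RW=1,US=1,PS=0
  → PAGE_NOT_PRESENT  (1 entries read)
#3 VA=0x20183208B97 (r,kernel):
  L0 @0x2F[4] → 0x41007  P=1,RW=1,US=1,PS=0
  L1 @0x41[6] → 0x45007  P=1,RW=1,US=1,PS=0
  L2 @0x45[25] → 0x49007  P=1,RW=1,US=1,PS=0
  L3 @0x49[8] → 0x4A007  P=1,RW=1,US=1,PS=0
  → PA=0x4AB97  (4 entries read)

Access #2 fault: PAGE_NOT_PRESENT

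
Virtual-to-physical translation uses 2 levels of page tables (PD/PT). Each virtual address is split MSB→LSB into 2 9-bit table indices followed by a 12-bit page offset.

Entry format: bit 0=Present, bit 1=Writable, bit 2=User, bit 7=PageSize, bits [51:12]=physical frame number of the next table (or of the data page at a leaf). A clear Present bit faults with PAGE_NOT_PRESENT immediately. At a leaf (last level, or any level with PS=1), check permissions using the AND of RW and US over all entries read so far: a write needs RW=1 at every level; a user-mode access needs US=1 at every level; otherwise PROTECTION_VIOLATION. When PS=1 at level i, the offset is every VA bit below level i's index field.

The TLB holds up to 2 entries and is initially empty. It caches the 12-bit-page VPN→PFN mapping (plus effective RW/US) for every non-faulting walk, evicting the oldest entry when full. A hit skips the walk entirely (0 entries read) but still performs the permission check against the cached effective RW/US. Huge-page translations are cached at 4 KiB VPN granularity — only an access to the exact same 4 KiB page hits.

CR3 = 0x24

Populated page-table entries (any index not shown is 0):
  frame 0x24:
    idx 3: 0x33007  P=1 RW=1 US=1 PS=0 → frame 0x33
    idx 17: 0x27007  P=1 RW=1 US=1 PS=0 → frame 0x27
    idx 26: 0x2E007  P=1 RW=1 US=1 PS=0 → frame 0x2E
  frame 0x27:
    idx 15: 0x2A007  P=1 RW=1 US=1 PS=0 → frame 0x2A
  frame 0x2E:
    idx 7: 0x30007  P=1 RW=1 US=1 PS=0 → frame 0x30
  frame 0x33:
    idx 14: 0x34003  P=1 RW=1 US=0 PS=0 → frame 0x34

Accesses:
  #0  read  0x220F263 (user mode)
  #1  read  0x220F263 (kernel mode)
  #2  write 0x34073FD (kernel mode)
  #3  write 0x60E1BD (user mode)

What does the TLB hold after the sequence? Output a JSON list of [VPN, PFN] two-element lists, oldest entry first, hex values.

Per-access translation:
#0 VA=0x220F263 (r,user):
  [0] read 0x24 idx=17: raw=0x27007 flags P=1 W=1 U=1 S=0
  [1] read 0x27 idx=15: raw=0x2A007 flags P=1 W=1 U=1 S=0
  → PA=0x2A263  (2 entries read)
#1 VA=0x220F263 (r,kernel):
  TLB hit vpn=0x220F → PA=0x2A263
#2 VA=0x34073FD (w,kernel):
  [0] read 0x24 idx=26: raw=0x2E007 flags P=1 W=1 U=1 S=0
  [1] read 0x2E idx=7: raw=0x30007 flags P=1 W=1 U=1 S=0
  → PA=0x303FD  (2 entries read)
#3 VA=0x60E1BD (w,user):
  [0] read 0x24 idx=3: raw=0x33007 flags P=1 W=1 U=1 S=0
  [1] read 0x33 idx=14: raw=0x34003 flags P=1 W=1 U=0 S=0
  → PROTECTION_VIOLATION  (2 entries read)

TLB: [["0x220F", "0x2A"], ["0x3407", "0x30"]]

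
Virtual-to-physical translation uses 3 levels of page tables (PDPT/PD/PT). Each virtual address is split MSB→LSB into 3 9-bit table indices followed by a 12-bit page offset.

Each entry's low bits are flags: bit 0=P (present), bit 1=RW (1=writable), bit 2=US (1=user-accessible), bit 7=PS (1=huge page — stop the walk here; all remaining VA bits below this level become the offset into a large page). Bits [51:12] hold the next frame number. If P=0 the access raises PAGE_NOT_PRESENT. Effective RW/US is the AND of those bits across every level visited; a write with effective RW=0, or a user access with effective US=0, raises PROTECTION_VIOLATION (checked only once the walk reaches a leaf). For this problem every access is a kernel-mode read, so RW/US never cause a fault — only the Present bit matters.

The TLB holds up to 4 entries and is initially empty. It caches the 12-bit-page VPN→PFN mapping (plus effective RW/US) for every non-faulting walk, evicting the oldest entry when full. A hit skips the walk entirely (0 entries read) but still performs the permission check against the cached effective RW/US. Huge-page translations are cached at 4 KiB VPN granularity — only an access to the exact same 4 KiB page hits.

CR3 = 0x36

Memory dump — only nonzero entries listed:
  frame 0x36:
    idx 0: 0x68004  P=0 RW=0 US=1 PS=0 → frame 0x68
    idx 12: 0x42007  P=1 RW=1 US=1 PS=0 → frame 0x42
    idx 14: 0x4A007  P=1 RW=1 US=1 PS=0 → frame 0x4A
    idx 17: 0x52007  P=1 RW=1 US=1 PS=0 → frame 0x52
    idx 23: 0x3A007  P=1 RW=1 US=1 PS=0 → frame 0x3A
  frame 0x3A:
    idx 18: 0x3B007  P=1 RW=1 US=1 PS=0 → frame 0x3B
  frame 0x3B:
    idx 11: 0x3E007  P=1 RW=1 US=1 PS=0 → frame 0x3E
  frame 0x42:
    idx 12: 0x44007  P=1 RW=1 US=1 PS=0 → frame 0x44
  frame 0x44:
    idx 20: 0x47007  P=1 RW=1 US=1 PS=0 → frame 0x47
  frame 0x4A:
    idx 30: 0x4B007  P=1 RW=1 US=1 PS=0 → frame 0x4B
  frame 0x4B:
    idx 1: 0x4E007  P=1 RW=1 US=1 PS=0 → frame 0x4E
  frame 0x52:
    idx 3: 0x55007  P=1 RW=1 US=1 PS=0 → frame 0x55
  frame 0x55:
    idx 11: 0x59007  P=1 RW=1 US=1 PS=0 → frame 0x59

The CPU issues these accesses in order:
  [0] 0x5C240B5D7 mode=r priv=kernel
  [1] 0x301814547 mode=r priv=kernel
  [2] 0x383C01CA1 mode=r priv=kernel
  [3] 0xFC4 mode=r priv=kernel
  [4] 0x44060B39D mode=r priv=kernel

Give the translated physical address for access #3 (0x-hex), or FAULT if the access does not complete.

Trace:
#0 VA=0x5C240B5D7 (r,kernel):
  lvl0: tbl 0x36, slot 23 ⇒ 0x3A007 (P1/RW1/US1/PS0)
  lvl1: tbl 0x3A, slot 18 ⇒ 0x3B007 (P1/RW1/US1/PS0)
  lvl2: tbl 0x3B, slot 11 ⇒ 0x3E007 (P1/RW1/US1/PS0)
  → PA=0x3E5D7  (3 entries read)
#1 VA=0x301814547 (r,kernel):
  lvl0: tbl 0x36, slot 12 ⇒ 0x42007 (P1/RW1/US1/PS0)
  lvl1: tbl 0x42, slot 12 ⇒ 0x44007 (P1/RW1/US1/PS0)
  lvl2: tbl 0x44, slot 20 ⇒ 0x47007 (P1/RW1/US1/PS0)
  → PA=0x47547  (3 entries read)
#2 VA=0x383C01CA1 (r,kernel):
  lvl0: tbl 0x36, slot 14 ⇒ 0x4A007 (P1/RW1/US1/PS0)
  lvl1: tbl 0x4A, slot 30 ⇒ 0x4B007 (P1/RW1/US1/PS0)
  lvl2: tbl 0x4B, slot 1 ⇒ 0x4E007 (P1/RW1/US1/PS0)
  → PA=0x4ECA1  (3 entries read)
#3 VA=0xFC4 (r,kernel):
  lvl0: tbl 0x36, slot 0 ⇒ 0x68004 (P0/RW0/US1/PS0)
  ⇒ fault: PAGE_NOT_PRESENT  — 1 lookups
#4 VA=0x44060B39D (r,kernel):
  lvl0: tbl 0x36, slot 17 ⇒ 0x52007 (P1/RW1/US1/PS0)
  lvl1: tbl 0x52, slot 3 ⇒ 0x55007 (P1/RW1/US1/PS0)
  lvl2: tbl 0x55, slot 11 ⇒ 0x59007 (P1/RW1/US1/PS0)
  → PA=0x5939D  (3 entries read)

Access #3 PA: FAULT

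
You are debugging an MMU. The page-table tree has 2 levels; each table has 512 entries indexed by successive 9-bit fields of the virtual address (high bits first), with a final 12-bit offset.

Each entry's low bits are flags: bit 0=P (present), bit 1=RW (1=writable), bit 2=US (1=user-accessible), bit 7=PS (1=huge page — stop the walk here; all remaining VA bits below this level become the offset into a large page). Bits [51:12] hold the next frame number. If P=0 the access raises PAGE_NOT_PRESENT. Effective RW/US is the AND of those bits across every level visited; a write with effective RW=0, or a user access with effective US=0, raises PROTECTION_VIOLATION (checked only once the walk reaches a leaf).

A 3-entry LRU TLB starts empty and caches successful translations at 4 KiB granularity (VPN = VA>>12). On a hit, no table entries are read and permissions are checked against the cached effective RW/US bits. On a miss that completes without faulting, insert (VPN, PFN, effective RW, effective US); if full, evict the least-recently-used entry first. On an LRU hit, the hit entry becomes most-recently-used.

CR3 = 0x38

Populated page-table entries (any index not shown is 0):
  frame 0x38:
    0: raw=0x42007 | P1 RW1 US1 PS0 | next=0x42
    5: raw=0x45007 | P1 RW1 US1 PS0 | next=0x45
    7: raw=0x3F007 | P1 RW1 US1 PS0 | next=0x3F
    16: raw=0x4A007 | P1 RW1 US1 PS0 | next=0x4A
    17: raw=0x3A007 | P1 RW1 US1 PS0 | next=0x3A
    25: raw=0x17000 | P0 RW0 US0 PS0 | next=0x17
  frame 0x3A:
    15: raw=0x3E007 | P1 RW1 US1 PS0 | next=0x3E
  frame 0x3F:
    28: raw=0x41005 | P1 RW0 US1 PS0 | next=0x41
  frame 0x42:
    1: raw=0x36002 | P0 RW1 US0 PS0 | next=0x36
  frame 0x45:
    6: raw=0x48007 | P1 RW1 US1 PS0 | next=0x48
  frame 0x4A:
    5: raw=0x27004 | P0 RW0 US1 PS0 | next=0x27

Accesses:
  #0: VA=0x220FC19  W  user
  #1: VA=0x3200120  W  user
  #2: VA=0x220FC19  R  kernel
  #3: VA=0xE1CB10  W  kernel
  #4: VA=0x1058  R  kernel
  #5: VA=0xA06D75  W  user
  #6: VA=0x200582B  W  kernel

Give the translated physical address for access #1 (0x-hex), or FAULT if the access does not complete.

Per-access translation:
#0 VA=0x220FC19 (w,user):
  [0] read 0x38 idx=17: raw=0x3A007 flags P=1 W=1 U=1 S=0
  [1] read 0x3A idx=15: raw=0x3E007 flags P=1 W=1 U=1 S=0
  ⇒ phys 0x3EC19  [2 reads]
#1 VA=0x3200120 (w,user):
  [0] read 0x38 idx=25: raw=0x17000 flags P=0 W=0 U=0 S=0
  ⇒ fault: PAGE_NOT_PRESENT  — 1 lookups
#2 VA=0x220FC19 (r,kernel):
  TLB hit vpn=0x220F → PA=0x3EC19
#3 VA=0xE1CB10 (w,kernel):
  [0] read 0x38 idx=7: raw=0x3F007 flags P=1 W=1 U=1 S=0
  [1] read 0x3F idx=28: raw=0x41005 flags P=1 W=0 U=1 S=0
  ⇒ fault: PROTECTION_VIOLATION  — 2 lookups
#4 VA=0x1058 (r,kernel):
  [0] read 0x38 idx=0: raw=0x42007 flags P=1 W=1 U=1 S=0
  [1] read 0x42 idx=1: raw=0x36002 flags P=0 W=1 U=0 S=0
  ⇒ fault: PAGE_NOT_PRESENT  — 2 lookups
#5 VA=0xA06D75 (w,user):
  [0] read 0x38 idx=5: raw=0x45007 flags P=1 W=1 U=1 S=0
  [1] read 0x45 idx=6: raw=0x48007 flags P=1 W=1 U=1 S=0
  ⇒ phys 0x48D75  [2 reads]
#6 VA=0x200582B (w,kernel):
  [0] read 0x38 idx=16: raw=0x4A007 flags P=1 W=1 U=1 S=0
  [1] read 0x4A idx=5: raw=0x27004 flags P=0 W=0 U=1 S=0
  ⇒ fault: PAGE_NOT_PRESENT  — 2 lookups

Access #1 PA: FAULT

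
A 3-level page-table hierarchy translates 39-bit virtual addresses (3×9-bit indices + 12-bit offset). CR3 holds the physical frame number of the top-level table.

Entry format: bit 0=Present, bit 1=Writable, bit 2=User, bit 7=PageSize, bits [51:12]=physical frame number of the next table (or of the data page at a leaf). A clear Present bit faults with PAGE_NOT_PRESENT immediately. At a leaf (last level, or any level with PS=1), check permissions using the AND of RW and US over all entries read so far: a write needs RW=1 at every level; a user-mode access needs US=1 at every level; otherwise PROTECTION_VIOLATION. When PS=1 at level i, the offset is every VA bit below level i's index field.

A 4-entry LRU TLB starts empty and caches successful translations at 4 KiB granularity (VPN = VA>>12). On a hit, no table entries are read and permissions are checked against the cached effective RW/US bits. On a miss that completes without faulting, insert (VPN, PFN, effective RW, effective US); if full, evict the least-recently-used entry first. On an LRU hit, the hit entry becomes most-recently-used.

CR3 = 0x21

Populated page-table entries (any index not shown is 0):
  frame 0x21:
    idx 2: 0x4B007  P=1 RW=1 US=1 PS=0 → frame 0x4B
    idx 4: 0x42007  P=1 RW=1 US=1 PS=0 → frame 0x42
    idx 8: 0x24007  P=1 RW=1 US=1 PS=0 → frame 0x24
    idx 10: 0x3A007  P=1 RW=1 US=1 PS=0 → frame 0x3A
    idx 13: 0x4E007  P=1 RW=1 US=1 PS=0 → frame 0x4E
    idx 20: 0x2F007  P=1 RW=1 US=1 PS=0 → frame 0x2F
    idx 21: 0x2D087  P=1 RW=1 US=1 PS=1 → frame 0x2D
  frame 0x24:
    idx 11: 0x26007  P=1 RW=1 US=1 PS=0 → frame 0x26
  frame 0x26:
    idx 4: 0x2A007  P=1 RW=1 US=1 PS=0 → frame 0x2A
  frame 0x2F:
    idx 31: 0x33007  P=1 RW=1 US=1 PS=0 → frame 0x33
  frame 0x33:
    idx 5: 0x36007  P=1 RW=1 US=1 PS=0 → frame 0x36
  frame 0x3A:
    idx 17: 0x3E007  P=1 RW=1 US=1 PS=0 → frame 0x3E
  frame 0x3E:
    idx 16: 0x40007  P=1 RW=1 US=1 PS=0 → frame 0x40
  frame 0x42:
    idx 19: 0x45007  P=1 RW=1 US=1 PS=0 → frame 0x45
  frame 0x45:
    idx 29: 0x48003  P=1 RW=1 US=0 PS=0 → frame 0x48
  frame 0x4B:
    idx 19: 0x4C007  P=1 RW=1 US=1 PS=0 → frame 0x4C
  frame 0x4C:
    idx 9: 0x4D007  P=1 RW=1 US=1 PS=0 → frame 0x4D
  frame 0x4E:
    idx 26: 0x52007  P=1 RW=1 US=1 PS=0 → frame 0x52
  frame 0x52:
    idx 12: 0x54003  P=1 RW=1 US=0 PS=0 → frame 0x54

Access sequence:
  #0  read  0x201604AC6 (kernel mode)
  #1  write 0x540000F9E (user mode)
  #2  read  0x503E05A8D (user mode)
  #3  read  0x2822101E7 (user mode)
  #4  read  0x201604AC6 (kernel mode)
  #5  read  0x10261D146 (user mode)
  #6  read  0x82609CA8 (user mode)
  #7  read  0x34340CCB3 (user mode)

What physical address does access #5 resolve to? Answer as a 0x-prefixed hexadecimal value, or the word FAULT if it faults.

Walk each access:
#0 VA=0x201604AC6 (r,kernel):
  L0 @0x21[8] → 0x24007  P=1,RW=1,US=1,PS=0
  L1 @0x24[11] → 0x26007  P=1,RW=1,US=1,PS=0
  L2 @0x26[4] → 0x2A007  P=1,RW=1,US=1,PS=0
  ✓ 0x2AAC6  — 3 lookups
#1 VA=0x540000F9E (w,user):
  L0 @0x21[21] → 0x2D087  P=1,RW=1,US=1,PS=1
  ✓ 0x2DF9E (huge @L0)  — 1 lookups
#2 VA=0x503E05A8D (r,user):
  L0 @0x21[20] → 0x2F007  P=1,RW=1,US=1,PS=0
  L1 @0x2F[31] → 0x33007  P=1,RW=1,US=1,PS=0
  L2 @0x33[5] → 0x36007  P=1,RW=1,US=1,PS=0
  ✓ 0x36A8D  — 3 lookups
#3 VA=0x2822101E7 (r,user):
  L0 @0x21[10] → 0x3A007  P=1,RW=1,US=1,PS=0
  L1 @0x3A[17] → 0x3E007  P=1,RW=1,US=1,PS=0
  L2 @0x3E[16] → 0x40007  P=1,RW=1,US=1,PS=0
  ✓ 0x401E7  — 3 lookups
#4 VA=0x201604AC6 (r,kernel):
  TLB hit vpn=0x201604 → PA=0x2AAC6
#5 VA=0x10261D146 (r,user):
  L0 @0x21[4] → 0x42007  P=1,RW=1,US=1,PS=0
  L1 @0x42[19] → 0x45007  P=1,RW=1,US=1,PS=0
  L2 @0x45[29] → 0x48003  P=1,RW=1,US=0,PS=0
  ⇒ fault: PROTECTION_VIOLATION  — 3 lookups
#6 VA=0x82609CA8 (r,user):
  L0 @0x21[2] → 0x4B007  P=1,RW=1,US=1,PS=0
  L1 @0x4B[19] → 0x4C007  P=1,RW=1,US=1,PS=0
  L2 @0x4C[9] → 0x4D007  P=1,RW=1,US=1,PS=0
  ✓ 0x4DCA8  — 3 lookups
#7 VA=0x34340CCB3 (r,user):
  L0 @0x21[13] → 0x4E007  P=1,RW=1,US=1,PS=0
  L1 @0x4E[26] → 0x52007  P=1,RW=1,US=1,PS=0
  L2 @0x52[12] → 0x54003  P=1,RW=1,US=0,PS=0
  ⇒ fault: PROTECTION_VIOLATION  — 3 lookups

Access #5 PA: FAULT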